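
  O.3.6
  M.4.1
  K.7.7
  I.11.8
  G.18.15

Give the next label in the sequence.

E.29.23

For the letter, letters move back 2 places in the alphabet: O, M, K, I, G → E.
For the second component, each term is the sum of the two before it: 3, 4, 7, 11, 18 → 29.
For the third component, each term is the sum of the two before it: 6, 1, 7, 8, 15 → 23.
So the next label is E.29.23.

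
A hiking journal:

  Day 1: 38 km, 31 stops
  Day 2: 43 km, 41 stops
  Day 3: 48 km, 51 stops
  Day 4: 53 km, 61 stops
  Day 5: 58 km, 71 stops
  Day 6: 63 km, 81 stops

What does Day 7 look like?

68 km, 91 stops

For the km, +5 each step: 38, 43, 48, 53, 58, 63 → 68.
Stops — +10 each step: 31, 41, 51, 61, 71, 81 → 91.
So the next record is 68 km, 91 stops.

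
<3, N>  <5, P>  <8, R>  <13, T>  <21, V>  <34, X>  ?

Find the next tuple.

<55, Z>

First coordinate goes 3, 5, 8, 13, 21, 34 → 55 (each term is the sum of the two before it).
Letter — letters move forward 2 places in the alphabet: N, P, R, T, V, X → Z.
Combining the parts gives <55, Z>.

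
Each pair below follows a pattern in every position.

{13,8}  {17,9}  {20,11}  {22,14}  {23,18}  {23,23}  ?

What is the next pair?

{22,29}

First part — differences are 4, 3, 2, … (decreasing by 1 each time): 13, 17, 20, 22, 23, 23 → 22.
Second part: 8, 9, 11, 14, 18, 23 → 29 (differences are 1, 2, 3, … (increasing by 1 each time)).
So the next pair is {22,29}.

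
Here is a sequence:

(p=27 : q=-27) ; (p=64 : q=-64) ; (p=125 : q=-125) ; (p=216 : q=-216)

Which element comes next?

P — perfect cubes: 3³, 4³, 5³, …: 27, 64, 125, 216 → 343.
Q: always the negative of the p; -27, -64, -125, -216 → -343.
So the next element is (p=343 : q=-343).

(p=343 : q=-343)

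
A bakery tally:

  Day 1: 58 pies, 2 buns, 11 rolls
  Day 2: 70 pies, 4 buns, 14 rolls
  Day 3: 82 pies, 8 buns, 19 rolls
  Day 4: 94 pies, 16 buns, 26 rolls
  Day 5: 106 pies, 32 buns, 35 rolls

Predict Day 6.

Pies: +12 each step; 58, 70, 82, 94, 106 → 118.
Buns goes 2, 4, 8, 16, 32 → 64 (×2 each step).
Rolls: differences are 3, 5, 7, … (increasing by 2 each time); 11, 14, 19, 26, 35 → 46.
Combining the parts gives 118 pies, 64 buns, 46 rolls.

118 pies, 64 buns, 46 rolls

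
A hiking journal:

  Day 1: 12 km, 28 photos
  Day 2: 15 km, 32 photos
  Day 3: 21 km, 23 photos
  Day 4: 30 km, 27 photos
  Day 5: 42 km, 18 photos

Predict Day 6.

57 km, 22 photos

Km: differences are 3, 6, 9, … (increasing by 3 each time), so 12, 15, 21, 30, 42 → 57.
Photos goes 28, 32, 23, 27, 18 → 22 (alternating steps +4, −9, +4, −9, …).
So the next record is 57 km, 22 photos.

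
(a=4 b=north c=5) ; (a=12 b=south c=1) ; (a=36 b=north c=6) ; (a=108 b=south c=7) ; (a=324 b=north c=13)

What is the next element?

A: 4, 12, 36, 108, 324 → 972 (×3 each step).
B: alternates north ↔ south, so north, south, north, south, north → south.
C: each term is the sum of the two before it, so 5, 1, 6, 7, 13 → 20.
Combining the parts gives (a=972 b=south c=20).

(a=972 b=south c=20)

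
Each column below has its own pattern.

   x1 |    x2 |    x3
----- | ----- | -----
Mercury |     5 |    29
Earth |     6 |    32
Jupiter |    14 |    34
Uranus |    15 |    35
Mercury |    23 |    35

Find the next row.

Earth  24  34

Column x1 goes Mercury, Earth, Jupiter, Uranus, Mercury → Earth (repeats Mercury → Earth → Jupiter → Uranus).
Column x2: 5, 6, 14, 15, 23 → 24 (alternating steps +1, +8, +1, +8, …).
For the column x3, differences are 3, 2, 1, … (decreasing by 1 each time): 29, 32, 34, 35, 35 → 34.
So the next row is Earth  24  34.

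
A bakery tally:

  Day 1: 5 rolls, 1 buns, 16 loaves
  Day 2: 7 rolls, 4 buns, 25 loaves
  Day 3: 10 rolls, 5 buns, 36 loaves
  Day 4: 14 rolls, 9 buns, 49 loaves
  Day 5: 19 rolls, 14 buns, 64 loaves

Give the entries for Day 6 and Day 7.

Rolls: differences are 2, 3, 4, … (increasing by 1 each time), so 5, 7, 10, 14, 19 → 25 → 32.
Buns: 1, 4, 5, 9, 14 → 23 → 37 (each term is the sum of the two before it).
Loaves: perfect squares: 4², 5², 6², …, so 16, 25, 36, 49, 64 → 81 → 100.
Putting the parts together: 25 rolls, 23 buns, 81 loaves and then 32 rolls, 37 buns, 100 loaves.

25 rolls, 23 buns, 81 loaves; 32 rolls, 37 buns, 100 loaves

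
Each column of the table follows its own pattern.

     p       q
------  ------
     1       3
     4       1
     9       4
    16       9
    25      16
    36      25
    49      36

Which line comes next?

Column p: perfect squares: 1², 2², 3², …, so 1, 4, 9, 16, 25, 36, 49 → 64.
Column q: always the previous value of the column p; 3, 1, 4, 9, 16, 25, 36 → 49.
So the next line is 64  49.

64  49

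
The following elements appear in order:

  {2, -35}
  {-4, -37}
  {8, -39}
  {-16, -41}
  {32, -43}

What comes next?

{-64, -45}

First entry goes 2, -4, 8, -16, 32 → -64 (×(-2) each step).
For the second entry, −2 each step: -35, -37, -39, -41, -43 → -45.
Putting it together: {-64, -45}.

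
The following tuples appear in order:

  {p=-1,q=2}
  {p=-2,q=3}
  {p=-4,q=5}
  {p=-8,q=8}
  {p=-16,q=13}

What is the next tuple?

P: ×2 each step; -1, -2, -4, -8, -16 → -32.
Q: 2, 3, 5, 8, 13 → 21 (each term is the sum of the two before it).
Putting it together: {p=-32,q=21}.

{p=-32,q=21}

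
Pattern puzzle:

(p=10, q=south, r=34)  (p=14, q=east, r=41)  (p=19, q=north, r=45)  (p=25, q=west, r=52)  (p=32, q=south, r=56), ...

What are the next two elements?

P: differences are 4, 5, 6, … (increasing by 1 each time); 10, 14, 19, 25, 32 → 40 → 49.
Q: repeats south → east → north → west, so south, east, north, west, south → east → north.
R: alternating steps +7, +4, +7, +4, …; 34, 41, 45, 52, 56 → 63 → 67.
So the next two elements are (p=40, q=east, r=63) and (p=49, q=north, r=67).

(p=40, q=east, r=63), (p=49, q=north, r=67)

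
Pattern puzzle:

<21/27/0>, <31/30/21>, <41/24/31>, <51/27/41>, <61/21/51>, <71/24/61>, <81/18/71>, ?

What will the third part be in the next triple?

81

For the first part, +10 each step: 21, 31, 41, 51, 61, 71, 81 → 91.
Third part: always the previous value of the first part, so 0, 21, 31, 41, 51, 61, 71 → 81.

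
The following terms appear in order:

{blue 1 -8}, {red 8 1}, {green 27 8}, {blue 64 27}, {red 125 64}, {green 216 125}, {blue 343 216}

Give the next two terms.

Colour: repeats blue → red → green; blue, red, green, blue, red, green, blue → red → green.
Second value: 1, 8, 27, 64, 125, 216, 343 → 512 → 729 (perfect cubes: 1³, 2³, 3³, …).
For the third value, always the previous value of the second value: -8, 1, 8, 27, 64, 125, 216 → 343 → 512.
Putting the parts together: {red 512 343} and then {green 729 512}.

{red 512 343}, {green 729 512}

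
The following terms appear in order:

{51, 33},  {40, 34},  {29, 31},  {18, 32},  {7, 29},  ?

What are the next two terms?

{-4, 30}, {-15, 27}

First coordinate: −11 each step, so 51, 40, 29, 18, 7 → -4 → -15.
Second coordinate: 33, 34, 31, 32, 29 → 30 → 27 (alternating steps +1, −3, +1, −3, …).
Putting the parts together: {-4, 30} and then {-15, 27}.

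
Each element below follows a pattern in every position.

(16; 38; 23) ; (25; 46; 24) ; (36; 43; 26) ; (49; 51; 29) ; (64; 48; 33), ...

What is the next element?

(81; 56; 38)

First entry: perfect squares: 4², 5², 6², …, so 16, 25, 36, 49, 64 → 81.
Second entry: alternating steps +8, −3, +8, −3, …, so 38, 46, 43, 51, 48 → 56.
For the third entry, differences are 1, 2, 3, … (increasing by 1 each time): 23, 24, 26, 29, 33 → 38.
So the next element is (81; 56; 38).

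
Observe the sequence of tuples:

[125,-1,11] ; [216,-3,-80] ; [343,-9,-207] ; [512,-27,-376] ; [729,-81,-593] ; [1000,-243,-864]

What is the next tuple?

[1331,-729,-1195]

First value — perfect cubes: 5³, 6³, 7³, …: 125, 216, 343, 512, 729, 1000 → 1331.
Second value: -1, -3, -9, -27, -81, -243 → -729 (×3 each step).
Third value: 11, -80, -207, -376, -593, -864 → -1195 (together with the first value always sums to 136).
Putting it together: [1331,-729,-1195].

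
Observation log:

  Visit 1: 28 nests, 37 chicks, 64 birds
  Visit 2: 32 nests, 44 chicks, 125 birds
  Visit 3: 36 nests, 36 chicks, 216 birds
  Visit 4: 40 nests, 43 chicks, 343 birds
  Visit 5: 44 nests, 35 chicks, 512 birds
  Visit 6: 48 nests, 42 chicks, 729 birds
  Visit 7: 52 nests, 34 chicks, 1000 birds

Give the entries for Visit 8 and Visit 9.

56 nests, 41 chicks, 1331 birds; 60 nests, 33 chicks, 1728 birds

Nests: 28, 32, 36, 40, 44, 48, 52 → 56 → 60 (+4 each step).
Chicks: 37, 44, 36, 43, 35, 42, 34 → 41 → 33 (alternating steps +7, −8, +7, −8, …).
Birds: perfect cubes: 4³, 5³, 6³, …, so 64, 125, 216, 343, 512, 729, 1000 → 1331 → 1728.
Putting the parts together: 56 nests, 41 chicks, 1331 birds and then 60 nests, 33 chicks, 1728 birds.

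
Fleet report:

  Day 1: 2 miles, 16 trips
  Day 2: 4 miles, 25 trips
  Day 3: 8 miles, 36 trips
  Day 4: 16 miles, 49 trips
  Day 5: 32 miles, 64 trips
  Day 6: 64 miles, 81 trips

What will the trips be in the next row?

100

Trips goes 16, 25, 36, 49, 64, 81 → 100 (perfect squares: 4², 5², 6², …).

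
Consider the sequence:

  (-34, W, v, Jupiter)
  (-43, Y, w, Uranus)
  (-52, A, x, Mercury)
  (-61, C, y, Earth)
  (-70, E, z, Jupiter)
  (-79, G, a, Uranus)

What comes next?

First part: −9 each step, so -34, -43, -52, -61, -70, -79 → -88.
First letter: letters move forward 2 places in the alphabet, wrapping Z→A; W, Y, A, C, E, G → I.
Second letter — letters move forward 1 place in the alphabet, wrapping Z→A: v, w, x, y, z, a → b.
Planet — repeats Jupiter → Uranus → Mercury → Earth: Jupiter, Uranus, Mercury, Earth, Jupiter, Uranus → Mercury.
Putting it together: (-88, I, b, Mercury).

(-88, I, b, Mercury)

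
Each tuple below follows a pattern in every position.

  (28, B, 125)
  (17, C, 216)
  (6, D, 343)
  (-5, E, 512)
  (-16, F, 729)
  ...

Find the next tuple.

For the first part, −11 each step: 28, 17, 6, -5, -16 → -27.
Letter — letters move forward 1 place in the alphabet: B, C, D, E, F → G.
Third part goes 125, 216, 343, 512, 729 → 1000 (perfect cubes: 5³, 6³, 7³, …).
Putting it together: (-27, G, 1000).

(-27, G, 1000)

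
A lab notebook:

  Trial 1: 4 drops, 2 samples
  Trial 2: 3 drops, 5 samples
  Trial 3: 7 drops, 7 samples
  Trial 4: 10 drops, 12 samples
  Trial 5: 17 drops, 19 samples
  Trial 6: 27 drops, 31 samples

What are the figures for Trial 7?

44 drops, 50 samples

Drops goes 4, 3, 7, 10, 17, 27 → 44 (each term is the sum of the two before it).
Samples — each term is the sum of the two before it: 2, 5, 7, 12, 19, 31 → 50.
Putting it together: 44 drops, 50 samples.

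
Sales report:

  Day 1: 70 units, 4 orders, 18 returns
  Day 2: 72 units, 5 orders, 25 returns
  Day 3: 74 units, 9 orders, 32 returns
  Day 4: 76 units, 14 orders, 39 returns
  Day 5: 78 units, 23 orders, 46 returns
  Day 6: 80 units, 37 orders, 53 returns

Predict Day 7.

Units: +2 each step, so 70, 72, 74, 76, 78, 80 → 82.
For the orders, each term is the sum of the two before it: 4, 5, 9, 14, 23, 37 → 60.
Returns — +7 each step: 18, 25, 32, 39, 46, 53 → 60.
Combining the parts gives 82 units, 60 orders, 60 returns.

82 units, 60 orders, 60 returns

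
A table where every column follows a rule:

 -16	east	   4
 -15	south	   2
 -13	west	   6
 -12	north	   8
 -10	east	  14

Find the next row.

First component: -16, -15, -13, -12, -10 → -9 (alternating steps +1, +2, +1, +2, …).
Direction: repeats east → south → west → north; east, south, west, north, east → south.
Third component — each term is the sum of the two before it: 4, 2, 6, 8, 14 → 22.
Putting it together: -9  south  22.

-9  south  22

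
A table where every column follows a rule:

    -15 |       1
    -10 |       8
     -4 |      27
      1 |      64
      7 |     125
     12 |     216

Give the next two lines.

First component goes -15, -10, -4, 1, 7, 12 → 18 → 23 (alternating steps +5, +6, +5, +6, …).
Second component: perfect cubes: 1³, 2³, 3³, …, so 1, 8, 27, 64, 125, 216 → 343 → 512.
Putting the parts together: 18  343 and then 23  512.

18  343; 23  512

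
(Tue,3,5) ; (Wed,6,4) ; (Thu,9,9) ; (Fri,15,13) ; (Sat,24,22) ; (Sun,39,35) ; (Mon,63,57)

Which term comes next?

Day — runs through the weekdays Mon→Sun: Tue, Wed, Thu, Fri, Sat, Sun, Mon → Tue.
Second entry goes 3, 6, 9, 15, 24, 39, 63 → 102 (each term is the sum of the two before it).
Third entry: 5, 4, 9, 13, 22, 35, 57 → 92 (each term is the sum of the two before it).
So the next term is (Tue,102,92).

(Tue,102,92)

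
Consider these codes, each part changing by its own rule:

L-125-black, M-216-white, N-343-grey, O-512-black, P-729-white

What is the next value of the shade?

grey

For the shade, repeats black → white → grey: black, white, grey, black, white → grey.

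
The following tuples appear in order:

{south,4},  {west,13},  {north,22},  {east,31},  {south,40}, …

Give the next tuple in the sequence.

For the direction, repeats south → west → north → east: south, west, north, east, south → west.
For the second slot, +9 each step: 4, 13, 22, 31, 40 → 49.
Combining the parts gives {west,49}.

{west,49}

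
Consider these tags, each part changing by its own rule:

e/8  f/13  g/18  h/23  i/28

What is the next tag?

Letter: e, f, g, h, i → j (letters move forward 1 place in the alphabet).
Second component: 8, 13, 18, 23, 28 → 33 (+5 each step).
So the next tag is j/33.

j/33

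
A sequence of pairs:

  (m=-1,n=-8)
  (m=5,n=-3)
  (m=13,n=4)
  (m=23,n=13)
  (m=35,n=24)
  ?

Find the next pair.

M — differences are 6, 8, 10, … (increasing by 2 each time): -1, 5, 13, 23, 35 → 49.
For the n, differences are 5, 7, 9, … (increasing by 2 each time): -8, -3, 4, 13, 24 → 37.
So the next pair is (m=49,n=37).

(m=49,n=37)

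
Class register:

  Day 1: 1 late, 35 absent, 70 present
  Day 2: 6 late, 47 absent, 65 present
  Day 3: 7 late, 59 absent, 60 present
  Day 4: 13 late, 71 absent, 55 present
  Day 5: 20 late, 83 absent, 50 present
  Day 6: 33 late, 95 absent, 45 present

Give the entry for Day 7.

Late: each term is the sum of the two before it, so 1, 6, 7, 13, 20, 33 → 53.
Absent: 35, 47, 59, 71, 83, 95 → 107 (+12 each step).
Present: 70, 65, 60, 55, 50, 45 → 40 (−5 each step).
So the next line is 53 late, 107 absent, 40 present.

53 late, 107 absent, 40 present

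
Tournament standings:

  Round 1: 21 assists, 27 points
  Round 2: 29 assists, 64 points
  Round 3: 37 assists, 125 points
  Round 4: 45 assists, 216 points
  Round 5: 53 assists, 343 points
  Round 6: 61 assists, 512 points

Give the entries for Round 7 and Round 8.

Assists: +8 each step, so 21, 29, 37, 45, 53, 61 → 69 → 77.
For the points, perfect cubes: 3³, 4³, 5³, …: 27, 64, 125, 216, 343, 512 → 729 → 1000.
Putting the parts together: 69 assists, 729 points and then 77 assists, 1000 points.

69 assists, 729 points; 77 assists, 1000 points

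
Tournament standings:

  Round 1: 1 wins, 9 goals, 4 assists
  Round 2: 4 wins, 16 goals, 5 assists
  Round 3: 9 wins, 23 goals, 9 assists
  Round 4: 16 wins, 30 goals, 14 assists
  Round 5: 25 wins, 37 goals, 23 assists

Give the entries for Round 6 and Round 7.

36 wins, 44 goals, 37 assists; 49 wins, 51 goals, 60 assists

Wins goes 1, 4, 9, 16, 25 → 36 → 49 (perfect squares: 1², 2², 3², …).
Goals: +7 each step; 9, 16, 23, 30, 37 → 44 → 51.
Assists: each term is the sum of the two before it, so 4, 5, 9, 14, 23 → 37 → 60.
So the next two lines are 36 wins, 44 goals, 37 assists and 49 wins, 51 goals, 60 assists.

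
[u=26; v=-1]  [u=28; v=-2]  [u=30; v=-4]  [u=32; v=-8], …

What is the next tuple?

[u=34; v=-16]

U — +2 each step: 26, 28, 30, 32 → 34.
V: -1, -2, -4, -8 → -16 (×2 each step).
So the next tuple is [u=34; v=-16].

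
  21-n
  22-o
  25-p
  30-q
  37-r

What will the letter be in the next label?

s

First component goes 21, 22, 25, 30, 37 → 46 (differences are 1, 3, 5, … (increasing by 2 each time)).
Letter goes n, o, p, q, r → s (letters move forward 1 place in the alphabet).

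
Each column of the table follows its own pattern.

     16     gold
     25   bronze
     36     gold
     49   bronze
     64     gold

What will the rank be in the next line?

For the rank, alternates gold ↔ bronze: gold, bronze, gold, bronze, gold → bronze.

bronze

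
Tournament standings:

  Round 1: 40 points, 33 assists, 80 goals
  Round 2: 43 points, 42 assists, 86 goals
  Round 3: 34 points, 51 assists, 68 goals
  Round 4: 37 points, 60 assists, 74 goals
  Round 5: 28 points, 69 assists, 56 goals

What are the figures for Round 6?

31 points, 78 assists, 62 goals

Points: 40, 43, 34, 37, 28 → 31 (alternating steps +3, −9, +3, −9, …).
Assists: +9 each step; 33, 42, 51, 60, 69 → 78.
For the goals, always 2 × the points: 80, 86, 68, 74, 56 → 62.
Putting it together: 31 points, 78 assists, 62 goals.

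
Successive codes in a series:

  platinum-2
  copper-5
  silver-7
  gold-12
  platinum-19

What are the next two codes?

copper-31, silver-50

Metal goes platinum, copper, silver, gold, platinum → copper → silver (repeats platinum → copper → silver → gold).
Second component — each term is the sum of the two before it: 2, 5, 7, 12, 19 → 31 → 50.
So the next two codes are copper-31 and silver-50.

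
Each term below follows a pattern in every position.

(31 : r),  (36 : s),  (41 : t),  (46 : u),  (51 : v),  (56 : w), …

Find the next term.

(61 : x)

First slot — +5 each step: 31, 36, 41, 46, 51, 56 → 61.
Letter — letters move forward 1 place in the alphabet: r, s, t, u, v, w → x.
Putting it together: (61 : x).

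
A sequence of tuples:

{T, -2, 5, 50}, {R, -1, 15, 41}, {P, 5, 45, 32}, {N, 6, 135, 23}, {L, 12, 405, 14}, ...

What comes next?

{J, 13, 1215, 5}

Letter: letters move back 2 places in the alphabet, so T, R, P, N, L → J.
Second slot: alternating steps +1, +6, +1, +6, …, so -2, -1, 5, 6, 12 → 13.
Third slot: ×3 each step; 5, 15, 45, 135, 405 → 1215.
Fourth slot — −9 each step: 50, 41, 32, 23, 14 → 5.
Putting it together: {J, 13, 1215, 5}.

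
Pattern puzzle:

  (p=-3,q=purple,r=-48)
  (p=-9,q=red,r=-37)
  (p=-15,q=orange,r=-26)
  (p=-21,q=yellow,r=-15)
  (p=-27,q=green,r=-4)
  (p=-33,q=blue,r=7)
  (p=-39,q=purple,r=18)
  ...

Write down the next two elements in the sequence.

P goes -3, -9, -15, -21, -27, -33, -39 → -45 → -51 (−6 each step).
Q — repeats purple → red → orange → yellow → green → blue: purple, red, orange, yellow, green, blue, purple → red → orange.
R: +11 each step; -48, -37, -26, -15, -4, 7, 18 → 29 → 40.
Putting the parts together: (p=-45,q=red,r=29) and then (p=-51,q=orange,r=40).

(p=-45,q=red,r=29), (p=-51,q=orange,r=40)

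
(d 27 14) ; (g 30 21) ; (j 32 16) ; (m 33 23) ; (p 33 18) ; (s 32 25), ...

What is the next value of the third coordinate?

Third coordinate goes 14, 21, 16, 23, 18, 25 → 20 (alternating steps +7, −5, +7, −5, …).

20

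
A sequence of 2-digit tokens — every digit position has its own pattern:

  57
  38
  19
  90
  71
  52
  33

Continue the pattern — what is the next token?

First digit: −2 each step, mod 10; 5, 3, 1, 9, 7, 5, 3 → 1.
Second digit: +1 each step, mod 10; 7, 8, 9, 0, 1, 2, 3 → 4.
Putting it together: 14.

14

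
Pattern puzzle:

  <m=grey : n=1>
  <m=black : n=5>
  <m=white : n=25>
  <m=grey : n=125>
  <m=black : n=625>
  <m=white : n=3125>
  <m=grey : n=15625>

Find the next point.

<m=black : n=78125>

M — repeats grey → black → white: grey, black, white, grey, black, white, grey → black.
N — ×5 each step: 1, 5, 25, 125, 625, 3125, 15625 → 78125.
Putting it together: <m=black : n=78125>.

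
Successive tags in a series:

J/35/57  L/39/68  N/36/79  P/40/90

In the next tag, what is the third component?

Third component: 57, 68, 79, 90 → 101 (+11 each step).

101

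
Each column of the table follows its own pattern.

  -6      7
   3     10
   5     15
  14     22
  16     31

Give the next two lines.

25  42; 27  55

For the first component, alternating steps +9, +2, +9, +2, …: -6, 3, 5, 14, 16 → 25 → 27.
Second component: differences are 3, 5, 7, … (increasing by 2 each time), so 7, 10, 15, 22, 31 → 42 → 55.
So the next two lines are 25  42 and 27  55.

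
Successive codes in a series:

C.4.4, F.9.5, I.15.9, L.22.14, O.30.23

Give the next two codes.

Letter: letters move forward 3 places in the alphabet; C, F, I, L, O → R → U.
For the second component, differences are 5, 6, 7, … (increasing by 1 each time): 4, 9, 15, 22, 30 → 39 → 49.
For the third component, each term is the sum of the two before it: 4, 5, 9, 14, 23 → 37 → 60.
So the next two codes are R.39.37 and U.49.60.

R.39.37 then U.49.60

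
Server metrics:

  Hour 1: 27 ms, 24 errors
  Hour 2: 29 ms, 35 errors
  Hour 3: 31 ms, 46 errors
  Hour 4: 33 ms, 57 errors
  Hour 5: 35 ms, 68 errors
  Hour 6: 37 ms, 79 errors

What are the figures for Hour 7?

Ms: +2 each step; 27, 29, 31, 33, 35, 37 → 39.
Errors: +11 each step; 24, 35, 46, 57, 68, 79 → 90.
So the next row is 39 ms, 90 errors.

39 ms, 90 errors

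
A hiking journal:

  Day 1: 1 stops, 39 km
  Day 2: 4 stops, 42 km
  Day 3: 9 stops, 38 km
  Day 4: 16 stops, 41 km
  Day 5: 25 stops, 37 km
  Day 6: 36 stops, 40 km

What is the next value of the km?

36

Km: alternating steps +3, −4, +3, −4, …, so 39, 42, 38, 41, 37, 40 → 36.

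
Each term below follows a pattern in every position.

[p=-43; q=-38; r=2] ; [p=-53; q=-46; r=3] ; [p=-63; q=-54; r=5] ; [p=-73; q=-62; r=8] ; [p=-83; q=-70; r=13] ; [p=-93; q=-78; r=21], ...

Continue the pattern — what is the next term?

[p=-103; q=-86; r=34]

P: -43, -53, -63, -73, -83, -93 → -103 (−10 each step).
For the q, −8 each step: -38, -46, -54, -62, -70, -78 → -86.
R — each term is the sum of the two before it: 2, 3, 5, 8, 13, 21 → 34.
Putting it together: [p=-103; q=-86; r=34].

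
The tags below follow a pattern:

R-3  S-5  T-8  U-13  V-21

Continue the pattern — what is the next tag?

Letter goes R, S, T, U, V → W (letters move forward 1 place in the alphabet).
Second component — each term is the sum of the two before it: 3, 5, 8, 13, 21 → 34.
Putting it together: W-34.

W-34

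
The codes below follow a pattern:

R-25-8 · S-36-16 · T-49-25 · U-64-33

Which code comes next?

Letter — letters move forward 1 place in the alphabet: R, S, T, U → V.
Second component: perfect squares: 5², 6², 7², …; 25, 36, 49, 64 → 81.
Third component goes 8, 16, 25, 33 → 42 (alternating steps +8, +9, +8, +9, …).
So the next code is V-81-42.

V-81-42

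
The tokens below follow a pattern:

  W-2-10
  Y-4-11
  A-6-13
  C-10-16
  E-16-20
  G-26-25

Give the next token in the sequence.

For the letter, letters move forward 2 places in the alphabet, wrapping Z→A: W, Y, A, C, E, G → I.
Second component goes 2, 4, 6, 10, 16, 26 → 42 (each term is the sum of the two before it).
Third component: differences are 1, 2, 3, … (increasing by 1 each time); 10, 11, 13, 16, 20, 25 → 31.
So the next token is I-42-31.

I-42-31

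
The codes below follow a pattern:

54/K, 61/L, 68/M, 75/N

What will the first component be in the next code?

82

First component — +7 each step: 54, 61, 68, 75 → 82.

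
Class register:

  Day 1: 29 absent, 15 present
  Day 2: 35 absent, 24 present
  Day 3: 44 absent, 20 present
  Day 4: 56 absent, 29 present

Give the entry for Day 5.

For the absent, differences are 6, 9, 12, … (increasing by 3 each time): 29, 35, 44, 56 → 71.
Present: alternating steps +9, −4, +9, −4, …; 15, 24, 20, 29 → 25.
Putting it together: 71 absent, 25 present.

71 absent, 25 present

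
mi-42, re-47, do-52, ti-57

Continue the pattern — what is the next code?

Note: runs backward through the solfège scale do→ti, so mi, re, do, ti → la.
Second component: +5 each step; 42, 47, 52, 57 → 62.
Putting it together: la-62.

la-62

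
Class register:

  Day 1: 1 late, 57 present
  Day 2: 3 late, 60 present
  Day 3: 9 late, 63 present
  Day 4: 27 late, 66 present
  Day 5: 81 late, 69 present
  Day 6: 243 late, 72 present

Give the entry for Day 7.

729 late, 75 present

Late: ×3 each step; 1, 3, 9, 27, 81, 243 → 729.
Present: 57, 60, 63, 66, 69, 72 → 75 (+3 each step).
Putting it together: 729 late, 75 present.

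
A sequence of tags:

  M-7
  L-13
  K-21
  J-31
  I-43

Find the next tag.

Letter: letters move back 1 place in the alphabet; M, L, K, J, I → H.
For the second component, differences are 6, 8, 10, … (increasing by 2 each time): 7, 13, 21, 31, 43 → 57.
Putting it together: H-57.

H-57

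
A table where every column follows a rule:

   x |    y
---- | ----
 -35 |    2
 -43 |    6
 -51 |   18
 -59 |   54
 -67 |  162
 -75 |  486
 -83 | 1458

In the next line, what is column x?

Column x — −8 each step: -35, -43, -51, -59, -67, -75, -83 → -91.

-91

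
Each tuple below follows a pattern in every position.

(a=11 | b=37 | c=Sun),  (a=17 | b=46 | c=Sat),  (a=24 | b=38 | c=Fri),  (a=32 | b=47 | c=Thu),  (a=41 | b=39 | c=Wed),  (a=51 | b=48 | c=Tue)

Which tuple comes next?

A: differences are 6, 7, 8, … (increasing by 1 each time), so 11, 17, 24, 32, 41, 51 → 62.
B goes 37, 46, 38, 47, 39, 48 → 40 (alternating steps +9, −8, +9, −8, …).
C — runs backward through the weekdays Mon→Sun: Sun, Sat, Fri, Thu, Wed, Tue → Mon.
So the next tuple is (a=62 | b=40 | c=Mon).

(a=62 | b=40 | c=Mon)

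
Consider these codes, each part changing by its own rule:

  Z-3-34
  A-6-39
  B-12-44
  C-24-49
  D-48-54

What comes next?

E-96-59

Letter — letters move forward 1 place in the alphabet, wrapping Z→A: Z, A, B, C, D → E.
Second component goes 3, 6, 12, 24, 48 → 96 (×2 each step).
Third component — +5 each step: 34, 39, 44, 49, 54 → 59.
So the next code is E-96-59.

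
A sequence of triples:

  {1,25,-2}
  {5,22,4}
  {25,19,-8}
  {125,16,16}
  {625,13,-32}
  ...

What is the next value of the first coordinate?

3125

First coordinate: ×5 each step; 1, 5, 25, 125, 625 → 3125.
Second coordinate — −3 each step: 25, 22, 19, 16, 13 → 10.
Third coordinate: -2, 4, -8, 16, -32 → 64 (×(-2) each step).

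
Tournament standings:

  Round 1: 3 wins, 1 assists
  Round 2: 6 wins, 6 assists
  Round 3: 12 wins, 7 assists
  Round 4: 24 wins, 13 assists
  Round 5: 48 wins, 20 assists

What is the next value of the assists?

33

Assists goes 1, 6, 7, 13, 20 → 33 (each term is the sum of the two before it).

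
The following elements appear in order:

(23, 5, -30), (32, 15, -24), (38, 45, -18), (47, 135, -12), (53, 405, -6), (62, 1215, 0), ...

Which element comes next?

First entry: 23, 32, 38, 47, 53, 62 → 68 (alternating steps +9, +6, +9, +6, …).
Second entry: 5, 15, 45, 135, 405, 1215 → 3645 (×3 each step).
Third entry: -30, -24, -18, -12, -6, 0 → 6 (+6 each step).
Combining the parts gives (68, 3645, 6).

(68, 3645, 6)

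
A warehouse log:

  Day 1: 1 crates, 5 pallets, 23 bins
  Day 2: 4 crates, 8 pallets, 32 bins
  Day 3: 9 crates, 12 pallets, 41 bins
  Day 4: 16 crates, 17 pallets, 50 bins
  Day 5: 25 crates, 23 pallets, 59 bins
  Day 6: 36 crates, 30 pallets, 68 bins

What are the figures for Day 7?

Crates — perfect squares: 1², 2², 3², …: 1, 4, 9, 16, 25, 36 → 49.
Pallets: differences are 3, 4, 5, … (increasing by 1 each time), so 5, 8, 12, 17, 23, 30 → 38.
For the bins, +9 each step: 23, 32, 41, 50, 59, 68 → 77.
Putting it together: 49 crates, 38 pallets, 77 bins.

49 crates, 38 pallets, 77 bins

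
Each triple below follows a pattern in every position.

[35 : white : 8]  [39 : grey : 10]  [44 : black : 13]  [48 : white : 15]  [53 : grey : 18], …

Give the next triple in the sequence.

[57 : black : 20]

First slot: alternating steps +4, +5, +4, +5, …; 35, 39, 44, 48, 53 → 57.
Shade — repeats white → grey → black: white, grey, black, white, grey → black.
Third slot — alternating steps +2, +3, +2, +3, …: 8, 10, 13, 15, 18 → 20.
Combining the parts gives [57 : black : 20].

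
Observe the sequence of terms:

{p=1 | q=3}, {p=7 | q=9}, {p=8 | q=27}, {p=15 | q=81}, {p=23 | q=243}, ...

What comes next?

P: 1, 7, 8, 15, 23 → 38 (each term is the sum of the two before it).
For the q, ×3 each step: 3, 9, 27, 81, 243 → 729.
So the next term is {p=38 | q=729}.

{p=38 | q=729}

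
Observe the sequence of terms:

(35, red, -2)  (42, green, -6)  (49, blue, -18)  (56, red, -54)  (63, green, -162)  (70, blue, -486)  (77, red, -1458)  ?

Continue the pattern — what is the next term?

For the first slot, +7 each step: 35, 42, 49, 56, 63, 70, 77 → 84.
Colour: red, green, blue, red, green, blue, red → green (repeats red → green → blue).
Third slot — ×3 each step: -2, -6, -18, -54, -162, -486, -1458 → -4374.
So the next term is (84, green, -4374).

(84, green, -4374)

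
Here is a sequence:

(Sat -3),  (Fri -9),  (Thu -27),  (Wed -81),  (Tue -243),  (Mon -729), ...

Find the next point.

(Sun -2187)

Day — runs backward through the weekdays Mon→Sun: Sat, Fri, Thu, Wed, Tue, Mon → Sun.
Second coordinate: ×3 each step, so -3, -9, -27, -81, -243, -729 → -2187.
Combining the parts gives (Sun -2187).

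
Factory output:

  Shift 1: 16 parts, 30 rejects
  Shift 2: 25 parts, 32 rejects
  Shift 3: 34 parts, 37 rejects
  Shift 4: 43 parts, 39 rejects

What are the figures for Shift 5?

52 parts, 44 rejects

Parts: +9 each step, so 16, 25, 34, 43 → 52.
Rejects: alternating steps +2, +5, +2, +5, …, so 30, 32, 37, 39 → 44.
So the next row is 52 parts, 44 rejects.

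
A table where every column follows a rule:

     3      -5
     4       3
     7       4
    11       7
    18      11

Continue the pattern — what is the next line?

First component: each term is the sum of the two before it, so 3, 4, 7, 11, 18 → 29.
Second component: always the previous value of the first component; -5, 3, 4, 7, 11 → 18.
Putting it together: 29  18.

29  18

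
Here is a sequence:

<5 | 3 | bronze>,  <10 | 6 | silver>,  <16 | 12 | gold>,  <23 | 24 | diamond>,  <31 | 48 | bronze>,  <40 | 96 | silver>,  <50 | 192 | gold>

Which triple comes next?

First coordinate: 5, 10, 16, 23, 31, 40, 50 → 61 (differences are 5, 6, 7, … (increasing by 1 each time)).
Second coordinate goes 3, 6, 12, 24, 48, 96, 192 → 384 (×2 each step).
Rank goes bronze, silver, gold, diamond, bronze, silver, gold → diamond (repeats bronze → silver → gold → diamond).
Putting it together: <61 | 384 | diamond>.

<61 | 384 | diamond>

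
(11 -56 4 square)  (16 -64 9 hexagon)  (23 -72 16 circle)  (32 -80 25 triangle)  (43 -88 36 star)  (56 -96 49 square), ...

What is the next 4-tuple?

(71 -104 64 hexagon)

First part: 11, 16, 23, 32, 43, 56 → 71 (differences are 5, 7, 9, … (increasing by 2 each time)).
Second part: -56, -64, -72, -80, -88, -96 → -104 (−8 each step).
For the third part, perfect squares: 2², 3², 4², …: 4, 9, 16, 25, 36, 49 → 64.
Shape: square, hexagon, circle, triangle, star, square → hexagon (repeats square → hexagon → circle → triangle → star).
Putting it together: (71 -104 64 hexagon).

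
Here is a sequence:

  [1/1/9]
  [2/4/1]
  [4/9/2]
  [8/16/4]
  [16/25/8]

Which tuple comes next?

First value — ×2 each step: 1, 2, 4, 8, 16 → 32.
Second value: perfect squares: 1², 2², 3², …, so 1, 4, 9, 16, 25 → 36.
Third value: always the previous value of the first value, so 9, 1, 2, 4, 8 → 16.
So the next tuple is [32/36/16].

[32/36/16]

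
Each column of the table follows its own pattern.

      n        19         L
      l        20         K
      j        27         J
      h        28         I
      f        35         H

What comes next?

d  36  G

First letter: n, l, j, h, f → d (letters move back 2 places in the alphabet).
Second component: 19, 20, 27, 28, 35 → 36 (alternating steps +1, +7, +1, +7, …).
Second letter goes L, K, J, I, H → G (letters move back 1 place in the alphabet).
So the next row is d  36  G.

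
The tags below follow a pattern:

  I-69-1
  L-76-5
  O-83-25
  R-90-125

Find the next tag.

Letter: I, L, O, R → U (letters move forward 3 places in the alphabet).
Second component goes 69, 76, 83, 90 → 97 (+7 each step).
For the third component, ×5 each step: 1, 5, 25, 125 → 625.
Combining the parts gives U-97-625.

U-97-625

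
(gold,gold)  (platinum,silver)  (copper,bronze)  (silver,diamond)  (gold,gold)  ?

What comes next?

(platinum,silver)

Metal — repeats gold → platinum → copper → silver: gold, platinum, copper, silver, gold → platinum.
Rank goes gold, silver, bronze, diamond, gold → silver (repeats gold → silver → bronze → diamond).
Putting it together: (platinum,silver).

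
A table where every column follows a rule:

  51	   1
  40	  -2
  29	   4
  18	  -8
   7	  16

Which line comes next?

-4  -32

For the first component, −11 each step: 51, 40, 29, 18, 7 → -4.
For the second component, ×(-2) each step: 1, -2, 4, -8, 16 → -32.
So the next line is -4  -32.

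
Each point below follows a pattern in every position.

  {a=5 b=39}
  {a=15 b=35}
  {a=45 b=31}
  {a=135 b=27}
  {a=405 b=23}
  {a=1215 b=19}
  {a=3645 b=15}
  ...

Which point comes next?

{a=10935 b=11}

A: ×3 each step, so 5, 15, 45, 135, 405, 1215, 3645 → 10935.
B: 39, 35, 31, 27, 23, 19, 15 → 11 (−4 each step).
So the next point is {a=10935 b=11}.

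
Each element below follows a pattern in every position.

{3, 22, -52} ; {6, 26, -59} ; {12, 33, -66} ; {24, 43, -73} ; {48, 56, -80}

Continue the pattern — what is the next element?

{96, 72, -87}

First component goes 3, 6, 12, 24, 48 → 96 (×2 each step).
Second component: differences are 4, 7, 10, … (increasing by 3 each time), so 22, 26, 33, 43, 56 → 72.
Third component: −7 each step, so -52, -59, -66, -73, -80 → -87.
So the next element is {96, 72, -87}.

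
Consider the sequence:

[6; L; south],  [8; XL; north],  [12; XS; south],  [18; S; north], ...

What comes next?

[26; M; south]

First entry goes 6, 8, 12, 18 → 26 (differences are 2, 4, 6, … (increasing by 2 each time)).
Size: runs through clothing sizes XS→XL, so L, XL, XS, S → M.
For the direction, alternates south ↔ north: south, north, south, north → south.
Combining the parts gives [26; M; south].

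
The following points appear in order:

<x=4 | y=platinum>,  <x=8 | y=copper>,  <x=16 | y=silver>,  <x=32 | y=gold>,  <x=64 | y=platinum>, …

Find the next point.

X goes 4, 8, 16, 32, 64 → 128 (×2 each step).
Y goes platinum, copper, silver, gold, platinum → copper (repeats platinum → copper → silver → gold).
Putting it together: <x=128 | y=copper>.

<x=128 | y=copper>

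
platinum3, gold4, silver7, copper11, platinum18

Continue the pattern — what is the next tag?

gold29

Metal goes platinum, gold, silver, copper, platinum → gold (repeats platinum → gold → silver → copper).
Second component: each term is the sum of the two before it, so 3, 4, 7, 11, 18 → 29.
Putting it together: gold29.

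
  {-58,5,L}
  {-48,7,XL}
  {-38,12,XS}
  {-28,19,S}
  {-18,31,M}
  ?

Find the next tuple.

First component — +10 each step: -58, -48, -38, -28, -18 → -8.
For the second component, each term is the sum of the two before it: 5, 7, 12, 19, 31 → 50.
Size — runs through clothing sizes XS→XL: L, XL, XS, S, M → L.
Combining the parts gives {-8,50,L}.

{-8,50,L}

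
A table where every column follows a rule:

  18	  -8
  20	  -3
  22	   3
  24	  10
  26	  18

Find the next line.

For the first component, +2 each step: 18, 20, 22, 24, 26 → 28.
Second component — differences are 5, 6, 7, … (increasing by 1 each time): -8, -3, 3, 10, 18 → 27.
So the next line is 28  27.

28  27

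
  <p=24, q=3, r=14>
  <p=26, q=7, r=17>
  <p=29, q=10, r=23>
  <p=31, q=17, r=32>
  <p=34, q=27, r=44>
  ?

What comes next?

<p=36, q=44, r=59>

P goes 24, 26, 29, 31, 34 → 36 (alternating steps +2, +3, +2, +3, …).
Q: 3, 7, 10, 17, 27 → 44 (each term is the sum of the two before it).
For the r, differences are 3, 6, 9, … (increasing by 3 each time): 14, 17, 23, 32, 44 → 59.
Combining the parts gives <p=36, q=44, r=59>.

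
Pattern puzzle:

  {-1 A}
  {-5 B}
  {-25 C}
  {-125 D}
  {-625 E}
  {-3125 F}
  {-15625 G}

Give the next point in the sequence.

For the first part, ×5 each step: -1, -5, -25, -125, -625, -3125, -15625 → -78125.
Letter: letters move forward 1 place in the alphabet; A, B, C, D, E, F, G → H.
So the next point is {-78125 H}.

{-78125 H}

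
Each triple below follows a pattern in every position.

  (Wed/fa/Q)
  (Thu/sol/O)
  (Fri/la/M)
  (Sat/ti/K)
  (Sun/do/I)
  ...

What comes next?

(Mon/re/G)

Day: Wed, Thu, Fri, Sat, Sun → Mon (runs through the weekdays Mon→Sun).
Note: fa, sol, la, ti, do → re (runs through the solfège scale do→ti).
Letter: Q, O, M, K, I → G (letters move back 2 places in the alphabet).
So the next triple is (Mon/re/G).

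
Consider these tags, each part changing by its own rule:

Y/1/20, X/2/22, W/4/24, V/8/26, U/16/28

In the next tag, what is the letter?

Letter goes Y, X, W, V, U → T (letters move back 1 place in the alphabet).

T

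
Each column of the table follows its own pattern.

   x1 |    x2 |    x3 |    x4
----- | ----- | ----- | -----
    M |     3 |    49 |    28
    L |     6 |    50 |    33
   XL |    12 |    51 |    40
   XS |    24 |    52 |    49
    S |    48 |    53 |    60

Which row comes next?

Column x1 — runs through clothing sizes XS→XL: M, L, XL, XS, S → M.
For the column x2, ×2 each step: 3, 6, 12, 24, 48 → 96.
Column x3: +1 each step, so 49, 50, 51, 52, 53 → 54.
Column x4 goes 28, 33, 40, 49, 60 → 73 (differences are 5, 7, 9, … (increasing by 2 each time)).
So the next row is M  96  54  73.

M  96  54  73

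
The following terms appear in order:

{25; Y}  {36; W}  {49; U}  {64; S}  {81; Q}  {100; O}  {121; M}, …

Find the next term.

First component: 25, 36, 49, 64, 81, 100, 121 → 144 (perfect squares: 5², 6², 7², …).
For the letter, letters move back 2 places in the alphabet: Y, W, U, S, Q, O, M → K.
Putting it together: {144; K}.

{144; K}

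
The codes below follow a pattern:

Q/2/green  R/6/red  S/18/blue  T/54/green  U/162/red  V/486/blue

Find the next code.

Letter — letters move forward 1 place in the alphabet: Q, R, S, T, U, V → W.
Second component — ×3 each step: 2, 6, 18, 54, 162, 486 → 1458.
Colour: repeats green → red → blue, so green, red, blue, green, red, blue → green.
Putting it together: W/1458/green.

W/1458/green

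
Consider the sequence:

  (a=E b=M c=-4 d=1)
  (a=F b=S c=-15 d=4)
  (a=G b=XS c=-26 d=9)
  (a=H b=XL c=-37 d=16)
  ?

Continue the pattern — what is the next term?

A — letters move forward 1 place in the alphabet: E, F, G, H → I.
B — runs backward through clothing sizes XS→XL: M, S, XS, XL → L.
C goes -4, -15, -26, -37 → -48 (−11 each step).
D — perfect squares: 1², 2², 3², …: 1, 4, 9, 16 → 25.
So the next term is (a=I b=L c=-48 d=25).

(a=I b=L c=-48 d=25)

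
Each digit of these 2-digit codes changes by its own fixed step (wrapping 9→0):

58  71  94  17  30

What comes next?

53

First digit: 5, 7, 9, 1, 3 → 5 (+2 each step, mod 10).
Second digit: +3 each step, mod 10, so 8, 1, 4, 7, 0 → 3.
So the next code is 53.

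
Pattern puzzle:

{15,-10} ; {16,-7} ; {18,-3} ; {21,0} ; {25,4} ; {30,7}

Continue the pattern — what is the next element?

First part: 15, 16, 18, 21, 25, 30 → 36 (differences are 1, 2, 3, … (increasing by 1 each time)).
Second part: alternating steps +3, +4, +3, +4, …, so -10, -7, -3, 0, 4, 7 → 11.
Combining the parts gives {36,11}.

{36,11}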